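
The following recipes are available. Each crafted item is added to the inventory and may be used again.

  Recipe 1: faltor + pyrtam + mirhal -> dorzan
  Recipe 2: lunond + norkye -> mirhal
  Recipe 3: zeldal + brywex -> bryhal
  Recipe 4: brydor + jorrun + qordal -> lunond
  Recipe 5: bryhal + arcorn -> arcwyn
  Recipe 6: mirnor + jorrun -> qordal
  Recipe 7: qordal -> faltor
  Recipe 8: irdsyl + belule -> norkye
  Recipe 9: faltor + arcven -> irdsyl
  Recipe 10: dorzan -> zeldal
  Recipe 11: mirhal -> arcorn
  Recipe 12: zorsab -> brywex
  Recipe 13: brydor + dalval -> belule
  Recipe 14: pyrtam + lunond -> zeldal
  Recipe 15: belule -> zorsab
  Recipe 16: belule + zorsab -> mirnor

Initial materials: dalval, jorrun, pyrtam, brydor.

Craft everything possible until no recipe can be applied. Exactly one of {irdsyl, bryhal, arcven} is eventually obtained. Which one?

brydor + dalval -> belule (Recipe 13).
Using Recipe 15, belule makes zorsab.
belule + zorsab -> mirnor (Recipe 16).
Using Recipe 12, zorsab makes brywex.
mirnor + jorrun -> qordal (Recipe 6).
brydor + jorrun + qordal -> lunond (Recipe 4).
pyrtam + lunond -> zeldal (Recipe 14).
Using Recipe 3, zeldal and brywex make bryhal.
irdsyl would need faltor and arcven (Recipe 9), but arcven is never obtained. No rule produces arcven, and it is not given.

bryhal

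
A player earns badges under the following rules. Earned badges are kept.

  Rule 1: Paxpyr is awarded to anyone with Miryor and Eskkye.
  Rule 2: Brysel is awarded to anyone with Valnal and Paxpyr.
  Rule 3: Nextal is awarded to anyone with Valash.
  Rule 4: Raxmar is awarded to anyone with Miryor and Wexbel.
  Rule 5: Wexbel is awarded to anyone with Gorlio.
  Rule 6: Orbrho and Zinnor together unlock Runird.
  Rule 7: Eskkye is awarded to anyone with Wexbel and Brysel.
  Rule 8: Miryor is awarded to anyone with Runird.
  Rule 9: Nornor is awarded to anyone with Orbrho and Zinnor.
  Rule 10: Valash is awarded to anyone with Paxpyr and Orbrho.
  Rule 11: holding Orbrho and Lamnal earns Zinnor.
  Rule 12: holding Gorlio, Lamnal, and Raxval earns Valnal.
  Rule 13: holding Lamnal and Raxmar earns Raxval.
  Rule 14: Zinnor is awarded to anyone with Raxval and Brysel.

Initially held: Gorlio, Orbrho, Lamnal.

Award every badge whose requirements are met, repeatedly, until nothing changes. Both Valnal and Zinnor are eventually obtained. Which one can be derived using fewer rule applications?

Zinnor

Zinnor: With Orbrho and Lamnal, Zinnor is earned (Rule 11). [1 rule application]
Valnal: With Gorlio, Wexbel is earned (Rule 5). With Orbrho and Lamnal, Zinnor is earned (Rule 11). With Orbrho and Zinnor, Runird is earned (Rule 6). With Runird, Miryor is earned (Rule 8). With Miryor and Wexbel, Raxmar is earned (Rule 4). With Lamnal and Raxmar, Raxval is earned (Rule 13). With Gorlio, Lamnal, and Raxval, Valnal is earned (Rule 12). [7 rule applications]
Zinnor needs fewer.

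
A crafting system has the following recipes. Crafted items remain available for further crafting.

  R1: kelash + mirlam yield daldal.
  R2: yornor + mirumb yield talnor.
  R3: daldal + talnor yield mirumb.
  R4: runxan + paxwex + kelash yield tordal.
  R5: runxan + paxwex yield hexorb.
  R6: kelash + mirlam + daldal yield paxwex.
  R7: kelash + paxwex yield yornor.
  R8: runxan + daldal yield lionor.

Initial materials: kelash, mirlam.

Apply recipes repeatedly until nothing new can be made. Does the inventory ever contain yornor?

Yes

kelash + mirlam → daldal (R1).
kelash + mirlam + daldal → paxwex (R6).
Using R7, kelash and paxwex make yornor.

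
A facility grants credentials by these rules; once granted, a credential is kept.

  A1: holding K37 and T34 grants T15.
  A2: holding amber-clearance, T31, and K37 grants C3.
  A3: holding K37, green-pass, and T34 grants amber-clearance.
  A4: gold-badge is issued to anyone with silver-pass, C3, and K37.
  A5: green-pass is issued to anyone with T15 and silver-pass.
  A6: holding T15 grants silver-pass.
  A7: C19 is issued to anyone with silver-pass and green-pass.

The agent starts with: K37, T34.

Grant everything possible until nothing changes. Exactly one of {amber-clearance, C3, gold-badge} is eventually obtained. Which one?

Holding K37 and T34 grants T15 (A1).
Holding T15 grants silver-pass (A6).
Holding T15 and silver-pass grants green-pass (A5).
Holding K37, green-pass, and T34 grants amber-clearance (A3).
C3 would need amber-clearance, T31, and K37 (A2), but T31 is never granted. gold-badge would need silver-pass, C3, and K37 (A4), but C3 is never granted.

amber-clearance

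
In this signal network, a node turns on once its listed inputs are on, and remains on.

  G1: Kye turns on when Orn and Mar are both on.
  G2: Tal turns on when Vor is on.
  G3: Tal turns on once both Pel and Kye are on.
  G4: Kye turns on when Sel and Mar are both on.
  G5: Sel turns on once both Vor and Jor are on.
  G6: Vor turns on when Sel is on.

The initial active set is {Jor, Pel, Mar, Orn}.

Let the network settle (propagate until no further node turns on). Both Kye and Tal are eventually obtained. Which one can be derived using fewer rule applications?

Kye

Kye: G1: Orn and Mar on → Kye on. [1 rule application]
Tal: G1: Orn and Mar on → Kye on. Pel and Kye are on, so Tal turns on (G3). [2 rule applications]
Kye needs fewer.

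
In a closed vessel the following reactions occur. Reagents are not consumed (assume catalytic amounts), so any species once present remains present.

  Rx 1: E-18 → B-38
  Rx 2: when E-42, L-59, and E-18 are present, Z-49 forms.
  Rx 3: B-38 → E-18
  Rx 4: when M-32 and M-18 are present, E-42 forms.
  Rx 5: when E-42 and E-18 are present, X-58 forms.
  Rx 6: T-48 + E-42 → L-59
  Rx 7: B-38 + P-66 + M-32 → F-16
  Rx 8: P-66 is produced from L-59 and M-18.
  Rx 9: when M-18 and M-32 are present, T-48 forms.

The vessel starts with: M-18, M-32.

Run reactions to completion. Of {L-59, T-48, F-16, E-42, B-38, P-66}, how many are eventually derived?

4

M-32 and M-18 present → E-42 forms (Rx 4).
M-18 and M-32 present → T-48 forms (Rx 9).
T-48 and E-42 present → L-59 forms (Rx 6).
L-59 and M-18 present → P-66 forms (Rx 8).
L-59: reached.
T-48: reached.
F-16 would need B-38, P-66, and M-32 (Rx 7), but B-38 never forms.
E-42: reached.
B-38 would need E-18 (Rx 1), but E-18 never forms.
P-66: reached.
Reached: L-59, T-48, E-42, and P-66 — 4 of the 6.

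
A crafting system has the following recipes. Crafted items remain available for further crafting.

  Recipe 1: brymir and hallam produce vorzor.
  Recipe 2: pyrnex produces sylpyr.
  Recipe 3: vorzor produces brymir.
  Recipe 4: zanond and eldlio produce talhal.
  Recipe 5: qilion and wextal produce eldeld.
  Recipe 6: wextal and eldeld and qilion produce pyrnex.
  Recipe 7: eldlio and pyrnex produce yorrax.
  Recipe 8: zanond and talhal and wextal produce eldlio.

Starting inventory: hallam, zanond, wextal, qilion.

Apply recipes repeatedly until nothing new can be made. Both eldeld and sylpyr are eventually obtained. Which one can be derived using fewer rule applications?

eldeld: qilion and wextal → eldeld (Recipe 5). [1 rule application]
sylpyr: Using Recipe 5, qilion and wextal make eldeld. Using Recipe 6, wextal, eldeld, and qilion make pyrnex. pyrnex → sylpyr (Recipe 2). [3 rule applications]
eldeld needs fewer.

eldeld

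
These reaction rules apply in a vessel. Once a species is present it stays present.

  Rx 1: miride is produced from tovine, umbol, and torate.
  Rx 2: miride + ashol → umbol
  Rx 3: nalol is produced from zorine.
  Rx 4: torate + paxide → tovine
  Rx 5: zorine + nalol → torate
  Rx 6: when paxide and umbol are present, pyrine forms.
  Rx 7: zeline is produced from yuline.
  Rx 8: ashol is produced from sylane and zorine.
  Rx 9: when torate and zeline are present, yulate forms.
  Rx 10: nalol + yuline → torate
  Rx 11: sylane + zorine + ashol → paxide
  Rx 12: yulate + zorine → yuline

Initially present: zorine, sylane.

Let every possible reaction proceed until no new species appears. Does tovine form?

Yes

sylane and zorine present → ashol forms (Rx 8).
zorine present → nalol forms (Rx 3).
sylane, zorine, and ashol present → paxide forms (Rx 11).
zorine and nalol present → torate forms (Rx 5).
torate and paxide present → tovine forms (Rx 4).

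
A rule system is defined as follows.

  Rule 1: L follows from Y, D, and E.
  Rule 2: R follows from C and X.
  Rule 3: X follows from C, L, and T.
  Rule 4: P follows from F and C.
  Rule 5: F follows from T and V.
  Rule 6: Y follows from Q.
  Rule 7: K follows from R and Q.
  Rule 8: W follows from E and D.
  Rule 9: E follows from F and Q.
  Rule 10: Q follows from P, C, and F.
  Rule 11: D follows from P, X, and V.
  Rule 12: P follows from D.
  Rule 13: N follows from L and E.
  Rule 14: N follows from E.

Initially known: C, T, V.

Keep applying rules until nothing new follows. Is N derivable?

T and V hold, so F follows (Rule 5).
From F and C, Rule 4 gives P.
P, C, and F hold, so Q follows (Rule 10).
F and Q hold, so E follows (Rule 9).
From E, Rule 14 gives N.

Yes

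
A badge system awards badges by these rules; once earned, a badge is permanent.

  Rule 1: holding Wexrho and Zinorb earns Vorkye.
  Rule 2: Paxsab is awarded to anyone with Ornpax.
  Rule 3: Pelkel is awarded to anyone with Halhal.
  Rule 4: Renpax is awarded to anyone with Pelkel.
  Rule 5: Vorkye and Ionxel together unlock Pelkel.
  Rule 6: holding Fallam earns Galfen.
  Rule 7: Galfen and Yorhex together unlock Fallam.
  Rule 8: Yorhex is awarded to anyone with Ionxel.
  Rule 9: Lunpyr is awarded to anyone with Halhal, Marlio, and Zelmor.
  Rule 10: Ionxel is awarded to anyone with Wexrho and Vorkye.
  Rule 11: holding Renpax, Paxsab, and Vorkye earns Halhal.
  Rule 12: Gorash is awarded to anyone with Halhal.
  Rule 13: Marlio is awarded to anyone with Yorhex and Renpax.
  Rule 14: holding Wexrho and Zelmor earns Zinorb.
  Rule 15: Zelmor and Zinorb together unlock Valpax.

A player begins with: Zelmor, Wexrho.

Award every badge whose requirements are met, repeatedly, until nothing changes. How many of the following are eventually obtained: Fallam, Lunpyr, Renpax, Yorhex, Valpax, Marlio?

4

With Wexrho and Zelmor, Zinorb is earned (Rule 14).
With Wexrho and Zinorb, Vorkye is earned (Rule 1).
With Zelmor and Zinorb, Valpax is earned (Rule 15).
With Wexrho and Vorkye, Ionxel is earned (Rule 10).
With Vorkye and Ionxel, Pelkel is earned (Rule 5).
With Ionxel, Yorhex is earned (Rule 8).
With Pelkel, Renpax is earned (Rule 4).
With Yorhex and Renpax, Marlio is earned (Rule 13).
Fallam would need Galfen and Yorhex (Rule 7), but Galfen is never earned.
Lunpyr would need Halhal, Marlio, and Zelmor (Rule 9), but Halhal is never earned.
Renpax: reached.
Yorhex: reached.
Valpax: reached.
Marlio: reached.
Reached: Renpax, Yorhex, Valpax, and Marlio — 4 of the 6.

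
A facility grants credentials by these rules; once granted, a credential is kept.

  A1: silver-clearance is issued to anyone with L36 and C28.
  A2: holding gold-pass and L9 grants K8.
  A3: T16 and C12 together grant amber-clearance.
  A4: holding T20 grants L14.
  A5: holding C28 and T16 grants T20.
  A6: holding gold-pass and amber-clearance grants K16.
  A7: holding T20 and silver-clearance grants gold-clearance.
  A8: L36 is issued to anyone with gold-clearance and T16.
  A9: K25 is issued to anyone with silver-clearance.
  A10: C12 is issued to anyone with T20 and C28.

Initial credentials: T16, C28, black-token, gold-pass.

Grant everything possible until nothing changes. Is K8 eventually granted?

No

K8 would need gold-pass and L9 (A2), but L9 is never granted.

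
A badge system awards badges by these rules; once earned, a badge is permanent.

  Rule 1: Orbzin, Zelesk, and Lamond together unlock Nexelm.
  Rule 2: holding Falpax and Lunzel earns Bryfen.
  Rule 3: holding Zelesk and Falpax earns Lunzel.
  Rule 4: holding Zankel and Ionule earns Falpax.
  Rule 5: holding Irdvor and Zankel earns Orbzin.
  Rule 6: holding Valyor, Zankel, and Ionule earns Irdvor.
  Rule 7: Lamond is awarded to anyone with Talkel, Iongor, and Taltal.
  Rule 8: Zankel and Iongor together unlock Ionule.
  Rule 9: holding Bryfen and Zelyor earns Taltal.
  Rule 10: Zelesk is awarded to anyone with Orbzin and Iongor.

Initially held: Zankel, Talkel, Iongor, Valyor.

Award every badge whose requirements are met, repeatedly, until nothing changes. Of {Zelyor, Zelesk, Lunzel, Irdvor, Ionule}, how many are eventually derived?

4

With Zankel and Iongor, Ionule is earned (Rule 8).
With Zankel and Ionule, Falpax is earned (Rule 4).
With Valyor, Zankel, and Ionule, Irdvor is earned (Rule 6).
With Irdvor and Zankel, Orbzin is earned (Rule 5).
With Orbzin and Iongor, Zelesk is earned (Rule 10).
With Zelesk and Falpax, Lunzel is earned (Rule 3).
No rule produces Zelyor, and it is not given.
Zelesk: reached.
Lunzel: reached.
Irdvor: reached.
Ionule: reached.
Reached: Zelesk, Lunzel, Irdvor, and Ionule — 4 of the 5.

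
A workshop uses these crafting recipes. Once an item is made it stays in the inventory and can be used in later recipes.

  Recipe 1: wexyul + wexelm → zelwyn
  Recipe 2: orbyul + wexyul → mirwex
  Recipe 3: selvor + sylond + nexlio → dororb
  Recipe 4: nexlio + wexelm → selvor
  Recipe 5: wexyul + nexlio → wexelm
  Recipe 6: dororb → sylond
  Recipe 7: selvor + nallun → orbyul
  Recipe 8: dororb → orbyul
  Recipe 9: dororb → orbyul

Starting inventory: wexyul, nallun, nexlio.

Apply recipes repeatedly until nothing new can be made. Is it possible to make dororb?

dororb would need selvor, sylond, and nexlio (Recipe 3), but sylond is never obtained.

No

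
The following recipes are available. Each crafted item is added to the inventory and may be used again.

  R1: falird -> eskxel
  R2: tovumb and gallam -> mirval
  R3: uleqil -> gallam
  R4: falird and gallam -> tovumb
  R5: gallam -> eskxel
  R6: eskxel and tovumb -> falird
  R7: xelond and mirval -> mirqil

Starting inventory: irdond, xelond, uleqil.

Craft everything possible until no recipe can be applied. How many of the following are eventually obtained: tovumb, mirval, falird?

tovumb would need falird and gallam (R4), but falird is never obtained.
mirval would need tovumb and gallam (R2), but tovumb is never obtained.
falird would need eskxel and tovumb (R6), but tovumb is never obtained.
None of the 3 are reached.

0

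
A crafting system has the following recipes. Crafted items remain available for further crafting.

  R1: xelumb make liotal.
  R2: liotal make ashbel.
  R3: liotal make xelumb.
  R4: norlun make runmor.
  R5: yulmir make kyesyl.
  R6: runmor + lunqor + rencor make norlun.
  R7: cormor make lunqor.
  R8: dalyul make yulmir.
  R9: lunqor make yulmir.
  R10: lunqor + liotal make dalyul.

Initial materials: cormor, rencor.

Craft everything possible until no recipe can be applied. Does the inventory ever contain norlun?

norlun would need runmor, lunqor, and rencor (R6), but runmor is never obtained.

No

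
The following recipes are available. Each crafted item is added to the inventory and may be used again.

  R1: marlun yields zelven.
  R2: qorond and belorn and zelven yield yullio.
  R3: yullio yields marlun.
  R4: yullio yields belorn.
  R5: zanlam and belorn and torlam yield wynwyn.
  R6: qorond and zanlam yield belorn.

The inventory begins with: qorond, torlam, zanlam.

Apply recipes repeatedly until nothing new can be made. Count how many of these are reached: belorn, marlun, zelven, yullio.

qorond and zanlam → belorn (R6).
belorn: reached.
marlun would need yullio (R3), but yullio is never obtained.
zelven would need marlun (R1), but marlun is never obtained.
yullio would need qorond, belorn, and zelven (R2), but zelven is never obtained.
Reached: belorn — 1 of the 4.

1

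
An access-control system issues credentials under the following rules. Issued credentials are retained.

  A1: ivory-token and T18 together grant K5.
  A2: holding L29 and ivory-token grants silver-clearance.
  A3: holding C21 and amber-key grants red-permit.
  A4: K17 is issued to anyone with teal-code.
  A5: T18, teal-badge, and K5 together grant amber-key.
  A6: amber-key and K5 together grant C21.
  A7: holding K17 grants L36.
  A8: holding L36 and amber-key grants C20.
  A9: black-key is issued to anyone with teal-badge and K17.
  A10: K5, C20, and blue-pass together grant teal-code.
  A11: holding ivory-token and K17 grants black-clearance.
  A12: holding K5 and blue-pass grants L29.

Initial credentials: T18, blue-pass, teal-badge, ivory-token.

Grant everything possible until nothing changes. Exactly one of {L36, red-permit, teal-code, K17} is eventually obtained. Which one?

Holding ivory-token and T18 grants K5 (A1).
Holding T18, teal-badge, and K5 grants amber-key (A5).
Holding amber-key and K5 grants C21 (A6).
Holding C21 and amber-key grants red-permit (A3).
L36 would need K17 (A7), but K17 is never granted. teal-code would need K5, C20, and blue-pass (A10), but C20 is never granted. K17 would need teal-code (A4), but teal-code is never granted.

red-permit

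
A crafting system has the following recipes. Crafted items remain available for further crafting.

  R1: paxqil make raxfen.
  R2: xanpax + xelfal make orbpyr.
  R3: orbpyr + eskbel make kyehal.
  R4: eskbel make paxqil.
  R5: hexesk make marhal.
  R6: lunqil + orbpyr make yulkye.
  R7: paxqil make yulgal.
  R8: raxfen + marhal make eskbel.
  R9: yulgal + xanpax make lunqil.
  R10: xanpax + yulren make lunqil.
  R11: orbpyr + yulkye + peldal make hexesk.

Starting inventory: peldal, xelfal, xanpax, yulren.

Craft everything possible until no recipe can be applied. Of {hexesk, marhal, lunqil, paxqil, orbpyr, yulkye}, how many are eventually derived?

xanpax + xelfal → orbpyr (R2).
Using R10, xanpax and yulren make lunqil.
lunqil + orbpyr → yulkye (R6).
orbpyr + yulkye + peldal → hexesk (R11).
hexesk → marhal (R5).
hexesk: reached.
marhal: reached.
lunqil: reached.
paxqil would need eskbel (R4), but eskbel is never obtained.
orbpyr: reached.
yulkye: reached.
Reached: hexesk, marhal, lunqil, orbpyr, and yulkye — 5 of the 6.

5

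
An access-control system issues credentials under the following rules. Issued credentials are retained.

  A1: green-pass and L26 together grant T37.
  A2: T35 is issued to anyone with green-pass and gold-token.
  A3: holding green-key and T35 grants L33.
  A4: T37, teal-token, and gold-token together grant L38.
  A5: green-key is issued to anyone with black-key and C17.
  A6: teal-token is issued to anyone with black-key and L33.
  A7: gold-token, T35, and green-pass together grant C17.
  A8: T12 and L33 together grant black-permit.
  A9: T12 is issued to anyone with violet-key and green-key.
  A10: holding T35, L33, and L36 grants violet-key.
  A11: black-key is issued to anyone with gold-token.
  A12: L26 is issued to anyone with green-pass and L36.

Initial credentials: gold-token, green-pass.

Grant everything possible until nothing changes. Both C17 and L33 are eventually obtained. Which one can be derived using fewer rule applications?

C17

C17: Holding green-pass and gold-token grants T35 (A2). Holding gold-token, T35, and green-pass grants C17 (A7). [2 rule applications]
L33: Holding gold-token grants black-key (A11). Holding green-pass and gold-token grants T35 (A2). Holding gold-token, T35, and green-pass grants C17 (A7). Holding black-key and C17 grants green-key (A5). Holding green-key and T35 grants L33 (A3). [5 rule applications]
C17 needs fewer.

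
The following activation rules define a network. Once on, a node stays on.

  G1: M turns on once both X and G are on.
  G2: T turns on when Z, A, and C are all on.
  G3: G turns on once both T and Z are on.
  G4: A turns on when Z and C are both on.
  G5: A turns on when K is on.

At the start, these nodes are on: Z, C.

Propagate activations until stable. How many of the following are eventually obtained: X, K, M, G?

1

G4: Z and C on → A on.
Z, A, and C are on, so T turns on (G2).
G3: T and Z on → G on.
No rule produces X, and it is not given.
No rule produces K, and it is not given.
M would need X and G (G1), but X never turns on.
G: reached.
Reached: G — 1 of the 4.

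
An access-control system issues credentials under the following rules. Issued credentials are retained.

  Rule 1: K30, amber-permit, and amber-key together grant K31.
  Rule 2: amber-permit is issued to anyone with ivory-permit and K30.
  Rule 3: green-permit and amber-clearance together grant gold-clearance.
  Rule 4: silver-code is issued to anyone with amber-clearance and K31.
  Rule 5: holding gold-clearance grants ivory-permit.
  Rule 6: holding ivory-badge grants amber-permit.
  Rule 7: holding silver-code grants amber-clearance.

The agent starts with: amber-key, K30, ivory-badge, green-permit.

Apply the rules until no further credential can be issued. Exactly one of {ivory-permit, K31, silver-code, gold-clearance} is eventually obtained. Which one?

Holding ivory-badge grants amber-permit (Rule 6).
Holding K30, amber-permit, and amber-key grants K31 (Rule 1).
gold-clearance would need green-permit and amber-clearance (Rule 3), but amber-clearance is never granted. silver-code would need amber-clearance and K31 (Rule 4), but amber-clearance is never granted. ivory-permit would need gold-clearance (Rule 5), but gold-clearance is never granted.

K31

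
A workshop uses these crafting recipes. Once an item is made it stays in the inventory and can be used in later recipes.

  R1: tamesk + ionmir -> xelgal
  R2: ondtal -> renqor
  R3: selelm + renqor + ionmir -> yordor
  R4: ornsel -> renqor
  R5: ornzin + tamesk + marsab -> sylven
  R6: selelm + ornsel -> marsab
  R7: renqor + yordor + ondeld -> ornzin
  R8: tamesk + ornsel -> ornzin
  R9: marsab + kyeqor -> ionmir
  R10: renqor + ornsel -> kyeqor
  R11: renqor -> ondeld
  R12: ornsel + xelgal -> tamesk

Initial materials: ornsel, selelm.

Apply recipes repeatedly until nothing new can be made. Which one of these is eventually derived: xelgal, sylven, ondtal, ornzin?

ornzin

selelm + ornsel -> marsab (R6).
Using R4, ornsel makes renqor.
Using R10, renqor and ornsel make kyeqor.
renqor -> ondeld (R11).
marsab + kyeqor -> ionmir (R9).
selelm + renqor + ionmir -> yordor (R3).
renqor + yordor + ondeld -> ornzin (R7).
xelgal would need tamesk and ionmir (R1), but tamesk is never obtained. sylven would need ornzin, tamesk, and marsab (R5), but tamesk is never obtained. No rule produces ondtal, and it is not given.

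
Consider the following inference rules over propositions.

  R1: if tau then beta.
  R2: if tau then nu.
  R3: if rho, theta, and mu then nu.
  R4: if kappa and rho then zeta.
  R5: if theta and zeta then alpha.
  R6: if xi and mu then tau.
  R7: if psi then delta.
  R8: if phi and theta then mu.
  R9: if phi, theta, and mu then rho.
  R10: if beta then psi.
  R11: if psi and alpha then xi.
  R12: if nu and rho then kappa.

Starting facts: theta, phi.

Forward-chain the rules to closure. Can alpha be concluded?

Yes

From phi and theta, R8 gives mu.
phi, theta, and mu hold, so rho follows (R9).
From rho, theta, and mu, R3 gives nu.
nu and rho hold, so kappa follows (R12).
kappa and rho hold, so zeta follows (R4).
From theta and zeta, R5 gives alpha.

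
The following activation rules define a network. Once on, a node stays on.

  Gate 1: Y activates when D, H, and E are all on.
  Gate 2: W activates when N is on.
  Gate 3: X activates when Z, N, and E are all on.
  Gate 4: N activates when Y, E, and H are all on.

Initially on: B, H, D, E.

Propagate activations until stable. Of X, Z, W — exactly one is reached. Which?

Gate 1: D, H, and E on → Y on.
Y, E, and H are on, so N activates (Gate 4).
Gate 2: N on → W on.
No rule produces Z, and it is not given. X would need Z, N, and E (Gate 3), but Z never turns on.

W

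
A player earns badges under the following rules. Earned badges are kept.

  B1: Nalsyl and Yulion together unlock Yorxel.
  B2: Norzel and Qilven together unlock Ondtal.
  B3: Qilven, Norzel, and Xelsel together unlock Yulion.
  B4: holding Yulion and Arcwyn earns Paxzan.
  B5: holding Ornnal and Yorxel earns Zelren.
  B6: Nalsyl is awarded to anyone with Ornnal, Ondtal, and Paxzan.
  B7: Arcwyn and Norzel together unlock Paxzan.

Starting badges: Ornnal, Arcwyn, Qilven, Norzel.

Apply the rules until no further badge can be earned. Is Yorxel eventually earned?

No

Yorxel would need Nalsyl and Yulion (B1), but Yulion is never earned.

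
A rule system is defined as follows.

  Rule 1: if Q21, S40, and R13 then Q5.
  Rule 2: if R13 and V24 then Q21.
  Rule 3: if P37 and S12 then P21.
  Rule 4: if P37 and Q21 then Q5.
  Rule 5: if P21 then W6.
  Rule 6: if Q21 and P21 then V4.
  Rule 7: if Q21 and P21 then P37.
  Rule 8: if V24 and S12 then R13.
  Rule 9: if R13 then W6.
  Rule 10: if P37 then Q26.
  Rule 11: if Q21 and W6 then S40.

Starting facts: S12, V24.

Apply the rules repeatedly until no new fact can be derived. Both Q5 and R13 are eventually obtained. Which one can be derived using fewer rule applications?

R13: V24 and S12 hold, so R13 follows (Rule 8). [1 rule application]
Q5: V24 and S12 hold, so R13 follows (Rule 8). R13 and V24 hold, so Q21 follows (Rule 2). From R13, Rule 9 gives W6. Q21 and W6 hold, so S40 follows (Rule 11). From Q21, S40, and R13, Rule 1 gives Q5. [5 rule applications]
R13 needs fewer.

R13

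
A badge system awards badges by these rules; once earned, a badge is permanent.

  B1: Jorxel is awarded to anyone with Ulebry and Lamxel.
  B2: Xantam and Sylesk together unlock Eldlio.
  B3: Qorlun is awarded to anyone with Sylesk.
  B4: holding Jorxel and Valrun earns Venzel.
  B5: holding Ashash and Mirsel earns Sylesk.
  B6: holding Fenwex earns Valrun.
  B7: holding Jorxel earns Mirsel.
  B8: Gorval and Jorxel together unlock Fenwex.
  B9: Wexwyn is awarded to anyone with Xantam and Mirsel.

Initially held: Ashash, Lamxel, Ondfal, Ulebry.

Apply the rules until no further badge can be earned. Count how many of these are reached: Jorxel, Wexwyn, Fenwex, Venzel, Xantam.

1

With Ulebry and Lamxel, Jorxel is earned (B1).
Jorxel: reached.
Wexwyn would need Xantam and Mirsel (B9), but Xantam is never earned.
Fenwex would need Gorval and Jorxel (B8), but Gorval is never earned.
Venzel would need Jorxel and Valrun (B4), but Valrun is never earned.
No rule produces Xantam, and it is not given.
Reached: Jorxel — 1 of the 5.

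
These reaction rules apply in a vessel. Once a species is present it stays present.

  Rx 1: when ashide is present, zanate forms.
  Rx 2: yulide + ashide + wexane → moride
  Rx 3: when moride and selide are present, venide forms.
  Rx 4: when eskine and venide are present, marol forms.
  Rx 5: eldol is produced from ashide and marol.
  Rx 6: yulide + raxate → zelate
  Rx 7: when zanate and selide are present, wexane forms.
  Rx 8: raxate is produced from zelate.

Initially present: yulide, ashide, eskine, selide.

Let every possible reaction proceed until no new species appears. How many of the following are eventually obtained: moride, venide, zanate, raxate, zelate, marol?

4

ashide present → zanate forms (Rx 1).
zanate and selide present → wexane forms (Rx 7).
yulide, ashide, and wexane present → moride forms (Rx 2).
moride and selide present → venide forms (Rx 3).
eskine and venide present → marol forms (Rx 4).
moride: reached.
venide: reached.
zanate: reached.
raxate would need zelate (Rx 8), but zelate never forms.
zelate would need yulide and raxate (Rx 6), but raxate never forms.
marol: reached.
Reached: moride, venide, zanate, and marol — 4 of the 6.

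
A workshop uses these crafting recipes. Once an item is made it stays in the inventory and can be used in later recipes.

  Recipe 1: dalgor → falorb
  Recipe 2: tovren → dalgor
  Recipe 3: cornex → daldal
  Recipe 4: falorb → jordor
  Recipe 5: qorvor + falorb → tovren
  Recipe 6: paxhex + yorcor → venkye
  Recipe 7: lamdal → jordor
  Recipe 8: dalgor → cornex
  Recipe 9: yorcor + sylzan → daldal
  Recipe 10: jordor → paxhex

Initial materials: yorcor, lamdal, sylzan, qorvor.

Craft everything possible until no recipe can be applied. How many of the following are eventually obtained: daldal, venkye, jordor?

yorcor + sylzan → daldal (Recipe 9).
lamdal → jordor (Recipe 7).
Using Recipe 10, jordor makes paxhex.
paxhex + yorcor → venkye (Recipe 6).
daldal: reached.
venkye: reached.
jordor: reached.
All 3 are reached.

3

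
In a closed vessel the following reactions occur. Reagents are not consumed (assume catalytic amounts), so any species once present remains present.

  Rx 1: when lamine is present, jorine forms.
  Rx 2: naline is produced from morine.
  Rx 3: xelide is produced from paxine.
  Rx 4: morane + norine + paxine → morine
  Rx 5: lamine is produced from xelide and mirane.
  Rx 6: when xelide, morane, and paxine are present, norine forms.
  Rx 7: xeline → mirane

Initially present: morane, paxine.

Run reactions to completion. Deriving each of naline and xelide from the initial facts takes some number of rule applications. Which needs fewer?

xelide: paxine present → xelide forms (Rx 3). [1 rule application]
naline: paxine present → xelide forms (Rx 3). xelide, morane, and paxine present → norine forms (Rx 6). morane, norine, and paxine present → morine forms (Rx 4). morine present → naline forms (Rx 2). [4 rule applications]
xelide needs fewer.

xelide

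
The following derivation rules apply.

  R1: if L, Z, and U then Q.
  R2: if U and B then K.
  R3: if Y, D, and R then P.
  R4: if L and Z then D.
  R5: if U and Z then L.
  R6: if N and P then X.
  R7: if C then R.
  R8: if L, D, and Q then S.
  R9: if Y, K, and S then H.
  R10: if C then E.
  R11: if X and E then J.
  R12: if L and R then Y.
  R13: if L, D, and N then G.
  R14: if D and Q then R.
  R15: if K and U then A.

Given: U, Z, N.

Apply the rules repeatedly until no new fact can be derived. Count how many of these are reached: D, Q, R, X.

From U and Z, R5 gives L.
L, Z, and U hold, so Q follows (R1).
L and Z hold, so D follows (R4).
D and Q hold, so R follows (R14).
L and R hold, so Y follows (R12).
Y, D, and R hold, so P follows (R3).
From N and P, R6 gives X.
D: reached.
Q: reached.
R: reached.
X: reached.
All 4 are reached.

4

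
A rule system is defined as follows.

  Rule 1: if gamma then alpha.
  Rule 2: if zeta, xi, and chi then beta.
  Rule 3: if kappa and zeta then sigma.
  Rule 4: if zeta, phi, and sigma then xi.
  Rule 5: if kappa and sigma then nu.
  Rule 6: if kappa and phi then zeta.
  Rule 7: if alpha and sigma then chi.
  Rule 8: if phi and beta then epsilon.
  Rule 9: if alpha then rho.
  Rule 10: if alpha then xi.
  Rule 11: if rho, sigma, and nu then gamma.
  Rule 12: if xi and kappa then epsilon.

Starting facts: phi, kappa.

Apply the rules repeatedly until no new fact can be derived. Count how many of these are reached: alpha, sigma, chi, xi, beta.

From kappa and phi, Rule 6 gives zeta.
From kappa and zeta, Rule 3 gives sigma.
From zeta, phi, and sigma, Rule 4 gives xi.
alpha would need gamma (Rule 1), but gamma is never established.
sigma: reached.
chi would need alpha and sigma (Rule 7), but alpha is never established.
xi: reached.
beta would need zeta, xi, and chi (Rule 2), but chi is never established.
Reached: sigma and xi — 2 of the 5.

2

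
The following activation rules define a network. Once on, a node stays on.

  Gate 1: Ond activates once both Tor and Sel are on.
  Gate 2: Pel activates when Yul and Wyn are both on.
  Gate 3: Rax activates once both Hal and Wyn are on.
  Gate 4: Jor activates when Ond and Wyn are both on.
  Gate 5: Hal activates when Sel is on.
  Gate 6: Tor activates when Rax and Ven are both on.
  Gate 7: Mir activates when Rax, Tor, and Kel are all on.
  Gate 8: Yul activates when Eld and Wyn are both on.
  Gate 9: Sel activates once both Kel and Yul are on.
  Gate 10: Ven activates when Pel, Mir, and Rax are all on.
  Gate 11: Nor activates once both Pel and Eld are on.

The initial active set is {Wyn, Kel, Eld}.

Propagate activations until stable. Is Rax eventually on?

Gate 8: Eld and Wyn on → Yul on.
Kel and Yul are on, so Sel activates (Gate 9).
Gate 5: Sel on → Hal on.
Gate 3: Hal and Wyn on → Rax on.

Yes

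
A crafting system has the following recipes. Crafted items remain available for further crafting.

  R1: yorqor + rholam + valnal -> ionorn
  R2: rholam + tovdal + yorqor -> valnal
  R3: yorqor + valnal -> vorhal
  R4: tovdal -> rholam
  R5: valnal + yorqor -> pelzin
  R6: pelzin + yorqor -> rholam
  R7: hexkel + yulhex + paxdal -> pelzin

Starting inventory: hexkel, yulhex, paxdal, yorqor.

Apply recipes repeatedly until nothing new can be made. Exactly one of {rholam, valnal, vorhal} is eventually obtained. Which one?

rholam

Using R7, hexkel, yulhex, and paxdal make pelzin.
Using R6, pelzin and yorqor make rholam.
vorhal would need yorqor and valnal (R3), but valnal is never obtained. valnal would need rholam, tovdal, and yorqor (R2), but tovdal is never obtained.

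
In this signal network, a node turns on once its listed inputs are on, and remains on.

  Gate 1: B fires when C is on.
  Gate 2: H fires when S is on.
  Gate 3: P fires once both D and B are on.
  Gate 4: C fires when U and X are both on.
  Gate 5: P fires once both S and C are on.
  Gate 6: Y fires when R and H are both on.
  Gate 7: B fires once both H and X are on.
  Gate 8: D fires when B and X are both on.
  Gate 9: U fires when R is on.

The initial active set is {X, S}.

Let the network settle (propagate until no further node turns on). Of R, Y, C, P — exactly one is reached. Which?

P

S is on, so H fires (Gate 2).
H and X are on, so B fires (Gate 7).
B and X are on, so D fires (Gate 8).
Gate 3: D and B on → P on.
C would need U and X (Gate 4), but U never turns on. Y would need R and H (Gate 6), but R never turns on. No rule produces R, and it is not given.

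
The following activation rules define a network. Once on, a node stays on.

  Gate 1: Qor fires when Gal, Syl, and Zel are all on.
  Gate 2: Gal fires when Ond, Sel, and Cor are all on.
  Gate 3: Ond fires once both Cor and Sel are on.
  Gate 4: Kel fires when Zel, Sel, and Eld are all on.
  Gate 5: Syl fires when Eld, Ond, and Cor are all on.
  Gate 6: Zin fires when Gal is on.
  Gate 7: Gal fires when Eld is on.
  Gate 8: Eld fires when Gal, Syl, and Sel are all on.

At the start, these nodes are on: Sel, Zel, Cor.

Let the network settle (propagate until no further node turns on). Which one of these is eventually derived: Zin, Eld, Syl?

Zin

Cor and Sel are on, so Ond fires (Gate 3).
Gate 2: Ond, Sel, and Cor on → Gal on.
Gate 6: Gal on → Zin on.
Eld would need Gal, Syl, and Sel (Gate 8), but Syl never turns on. Syl would need Eld, Ond, and Cor (Gate 5), but Eld never turns on.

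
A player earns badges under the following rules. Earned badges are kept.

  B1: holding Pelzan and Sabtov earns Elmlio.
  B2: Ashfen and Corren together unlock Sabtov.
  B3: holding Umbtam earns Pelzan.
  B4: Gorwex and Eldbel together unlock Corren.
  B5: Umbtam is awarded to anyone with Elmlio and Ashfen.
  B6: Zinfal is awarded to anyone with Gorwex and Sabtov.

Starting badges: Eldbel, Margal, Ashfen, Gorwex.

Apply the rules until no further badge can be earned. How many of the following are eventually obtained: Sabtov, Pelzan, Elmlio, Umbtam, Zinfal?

With Gorwex and Eldbel, Corren is earned (B4).
With Ashfen and Corren, Sabtov is earned (B2).
With Gorwex and Sabtov, Zinfal is earned (B6).
Sabtov: reached.
Pelzan would need Umbtam (B3), but Umbtam is never earned.
Elmlio would need Pelzan and Sabtov (B1), but Pelzan is never earned.
Umbtam would need Elmlio and Ashfen (B5), but Elmlio is never earned.
Zinfal: reached.
Reached: Sabtov and Zinfal — 2 of the 5.

2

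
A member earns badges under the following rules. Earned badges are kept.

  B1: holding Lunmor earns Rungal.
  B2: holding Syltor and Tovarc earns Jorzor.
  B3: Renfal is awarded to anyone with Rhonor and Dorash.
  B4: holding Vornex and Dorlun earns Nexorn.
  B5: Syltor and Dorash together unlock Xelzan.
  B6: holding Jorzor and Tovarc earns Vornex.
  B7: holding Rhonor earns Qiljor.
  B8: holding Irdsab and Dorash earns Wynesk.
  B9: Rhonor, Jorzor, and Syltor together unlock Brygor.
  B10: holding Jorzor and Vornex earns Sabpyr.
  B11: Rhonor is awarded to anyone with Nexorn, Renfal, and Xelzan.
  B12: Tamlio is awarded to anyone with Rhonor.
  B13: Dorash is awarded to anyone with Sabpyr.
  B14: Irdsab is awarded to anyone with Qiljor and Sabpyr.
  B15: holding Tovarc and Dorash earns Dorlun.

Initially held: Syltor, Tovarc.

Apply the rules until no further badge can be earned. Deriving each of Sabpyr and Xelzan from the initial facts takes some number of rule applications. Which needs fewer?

Sabpyr: With Syltor and Tovarc, Jorzor is earned (B2). With Jorzor and Tovarc, Vornex is earned (B6). With Jorzor and Vornex, Sabpyr is earned (B10). [3 rule applications]
Xelzan: With Syltor and Tovarc, Jorzor is earned (B2). With Jorzor and Tovarc, Vornex is earned (B6). With Jorzor and Vornex, Sabpyr is earned (B10). With Sabpyr, Dorash is earned (B13). With Syltor and Dorash, Xelzan is earned (B5). [5 rule applications]
Sabpyr needs fewer.

Sabpyr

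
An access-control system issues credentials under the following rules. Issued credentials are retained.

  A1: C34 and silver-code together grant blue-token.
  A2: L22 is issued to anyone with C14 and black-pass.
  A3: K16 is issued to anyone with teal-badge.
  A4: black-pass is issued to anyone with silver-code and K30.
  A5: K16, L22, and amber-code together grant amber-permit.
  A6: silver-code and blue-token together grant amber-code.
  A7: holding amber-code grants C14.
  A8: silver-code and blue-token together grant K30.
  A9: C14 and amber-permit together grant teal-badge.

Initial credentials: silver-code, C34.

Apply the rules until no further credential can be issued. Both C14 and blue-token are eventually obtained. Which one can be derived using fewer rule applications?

blue-token

blue-token: Holding C34 and silver-code grants blue-token (A1). [1 rule application]
C14: Holding C34 and silver-code grants blue-token (A1). Holding silver-code and blue-token grants amber-code (A6). Holding amber-code grants C14 (A7). [3 rule applications]
blue-token needs fewer.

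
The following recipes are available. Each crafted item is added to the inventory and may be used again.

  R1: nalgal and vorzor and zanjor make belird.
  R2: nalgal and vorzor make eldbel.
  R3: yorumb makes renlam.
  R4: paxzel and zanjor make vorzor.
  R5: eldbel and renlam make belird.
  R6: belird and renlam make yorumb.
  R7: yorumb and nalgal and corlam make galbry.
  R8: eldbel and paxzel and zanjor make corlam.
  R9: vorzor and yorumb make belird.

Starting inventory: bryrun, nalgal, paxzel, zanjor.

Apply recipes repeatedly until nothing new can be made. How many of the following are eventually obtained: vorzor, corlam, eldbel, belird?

4

Using R4, paxzel and zanjor make vorzor.
nalgal and vorzor → eldbel (R2).
Using R1, nalgal, vorzor, and zanjor make belird.
Using R8, eldbel, paxzel, and zanjor make corlam.
vorzor: reached.
corlam: reached.
eldbel: reached.
belird: reached.
All 4 are reached.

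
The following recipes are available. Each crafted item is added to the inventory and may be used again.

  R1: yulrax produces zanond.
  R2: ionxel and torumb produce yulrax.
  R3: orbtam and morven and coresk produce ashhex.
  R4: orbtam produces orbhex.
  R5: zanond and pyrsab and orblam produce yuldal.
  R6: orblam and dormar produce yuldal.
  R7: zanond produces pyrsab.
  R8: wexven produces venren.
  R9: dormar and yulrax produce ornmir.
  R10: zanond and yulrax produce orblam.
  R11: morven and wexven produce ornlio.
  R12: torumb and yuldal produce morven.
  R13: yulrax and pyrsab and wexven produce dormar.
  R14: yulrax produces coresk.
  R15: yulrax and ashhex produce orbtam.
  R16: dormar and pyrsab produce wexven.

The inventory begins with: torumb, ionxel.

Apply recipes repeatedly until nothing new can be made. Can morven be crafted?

Yes

Using R2, ionxel and torumb make yulrax.
Using R1, yulrax makes zanond.
Using R10, zanond and yulrax make orblam.
zanond → pyrsab (R7).
Using R5, zanond, pyrsab, and orblam make yuldal.
Using R12, torumb and yuldal make morven.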